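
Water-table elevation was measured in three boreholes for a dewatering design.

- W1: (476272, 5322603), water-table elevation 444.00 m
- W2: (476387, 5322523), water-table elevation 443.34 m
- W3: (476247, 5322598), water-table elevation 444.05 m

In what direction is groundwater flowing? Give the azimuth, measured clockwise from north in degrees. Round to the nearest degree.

146°

Differences from W1: to W2 (Δx, Δy, Δh) = (115, -80, -0.66); to W3 = (-25, -5, +0.05).
Determinant of the coordinate differences = 115·(-5) − (-25)·(-80) = -2575.
∂h/∂x = [(-0.66)·(-5) − (+0.05)·(-80)] / -2575 = -0.002835
∂h/∂y = [115·(+0.05) − (-25)·(-0.66)] / -2575 = +0.004175
Flow direction (−∇h) has components (+0.002835 E, -0.004175 N).
Azimuth = atan2(E, N) = atan2(+0.002835, -0.004175) = 145.8° ≈ 146°.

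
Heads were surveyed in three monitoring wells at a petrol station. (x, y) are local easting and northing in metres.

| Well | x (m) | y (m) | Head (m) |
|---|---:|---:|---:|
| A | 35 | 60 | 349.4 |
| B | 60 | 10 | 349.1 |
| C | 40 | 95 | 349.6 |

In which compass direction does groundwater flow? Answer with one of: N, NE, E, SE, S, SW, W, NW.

S

Differences from A: to B (Δx, Δy, Δh) = (25, -50, -0.3); to C = (5, 35, +0.2).
Determinant of the coordinate differences = 25·35 − 5·(-50) = 1125.
∂h/∂x = [(-0.3)·35 − (+0.2)·(-50)] / 1125 = -0.0004444
∂h/∂y = [25·(+0.2) − 5·(-0.3)] / 1125 = +0.005778
Flow = −∇h = (+0.0004444 east, -0.005778 north), which points south.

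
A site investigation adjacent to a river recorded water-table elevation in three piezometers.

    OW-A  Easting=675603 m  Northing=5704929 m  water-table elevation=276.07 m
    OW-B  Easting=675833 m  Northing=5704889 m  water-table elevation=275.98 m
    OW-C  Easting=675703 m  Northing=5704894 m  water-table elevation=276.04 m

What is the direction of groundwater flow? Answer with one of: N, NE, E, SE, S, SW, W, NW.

NE

Taking OW-A as reference: OW-B−OW-A = (230, -40, -0.09); OW-C−OW-A = (100, -35, -0.03).
Solve a·Δx + b·Δy = Δh: det = 230·(-35) − 100·(-40) = -4050.
∂h/∂x = [(-0.09)·(-35) − (-0.03)·(-40)] / -4050 = -0.0004815
∂h/∂y = [230·(-0.03) − 100·(-0.09)] / -4050 = -0.0005185
Flow = −∇h = (+0.0004815 east, +0.0005185 north), which points northeast.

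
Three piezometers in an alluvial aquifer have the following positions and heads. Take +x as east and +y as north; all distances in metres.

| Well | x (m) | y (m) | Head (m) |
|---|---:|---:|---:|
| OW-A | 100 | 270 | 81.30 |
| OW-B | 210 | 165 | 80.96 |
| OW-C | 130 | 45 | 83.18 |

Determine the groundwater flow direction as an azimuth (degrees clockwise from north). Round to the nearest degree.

052°

Taking OW-A as reference: OW-B−OW-A = (110, -105, -0.34); OW-C−OW-A = (30, -225, +1.88).
Solve a·Δx + b·Δy = Δh: det = 110·(-225) − 30·(-105) = -21600.
∂h/∂x = [(-0.34)·(-225) − (+1.88)·(-105)] / -21600 = -0.01268
∂h/∂y = [110·(+1.88) − 30·(-0.34)] / -21600 = -0.01005
Flow direction (−∇h) has components (+0.01268 E, +0.01005 N).
Azimuth = atan2(E, N) = atan2(+0.01268, +0.01005) = 51.6° ≈ 052°.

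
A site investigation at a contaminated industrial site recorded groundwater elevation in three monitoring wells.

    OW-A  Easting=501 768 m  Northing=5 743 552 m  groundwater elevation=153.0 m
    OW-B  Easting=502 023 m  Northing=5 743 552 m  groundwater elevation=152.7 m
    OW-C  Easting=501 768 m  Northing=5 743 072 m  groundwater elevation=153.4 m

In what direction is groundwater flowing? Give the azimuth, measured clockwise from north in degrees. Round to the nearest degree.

∂h/∂x = (152.7 − 153.0) / (502023 − 501768) = -0.001176
∂h/∂y = (153.4 − 153.0) / (5743072 − 5743552) = -0.0008333
Flow direction (−∇h) has components (+0.001176 E, +0.0008333 N).
Azimuth = atan2(E, N) = atan2(+0.001176, +0.0008333) = 54.7° ≈ 055°.

055°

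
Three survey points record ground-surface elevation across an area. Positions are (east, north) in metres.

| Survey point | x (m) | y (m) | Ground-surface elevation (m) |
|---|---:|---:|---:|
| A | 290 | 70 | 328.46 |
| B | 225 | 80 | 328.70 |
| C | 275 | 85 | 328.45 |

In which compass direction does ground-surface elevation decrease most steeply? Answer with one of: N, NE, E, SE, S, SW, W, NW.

With z = a·x + b·y + c and A as origin, the differences give:
  (-65)·a + 10·b = +0.24
  (-15)·a + 15·b = -0.01
Eliminate b (×15 and ×10, subtract): -825·a = 3.700 → a = ∂z/∂x = -0.004485
Back-substitute: b = ∂z/∂y = -0.005152.
Steepest decrease is along −∇f = (+0.004485 E, +0.005152 N) → northeast.

NE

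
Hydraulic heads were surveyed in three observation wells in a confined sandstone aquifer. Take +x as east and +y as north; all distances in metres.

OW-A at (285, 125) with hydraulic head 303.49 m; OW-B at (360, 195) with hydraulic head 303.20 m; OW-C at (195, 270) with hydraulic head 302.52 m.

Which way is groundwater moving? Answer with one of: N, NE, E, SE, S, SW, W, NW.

N

Three-point gradient (reference OW-A): Δ to OW-B = (75, 70, -0.29), Δ to OW-C = (-90, 145, -0.97).
∂h/∂x = +0.001505, ∂h/∂y = -0.005755 (det = 17175).
Flow = −∇h = (-0.001505 east, +0.005755 north), which points north.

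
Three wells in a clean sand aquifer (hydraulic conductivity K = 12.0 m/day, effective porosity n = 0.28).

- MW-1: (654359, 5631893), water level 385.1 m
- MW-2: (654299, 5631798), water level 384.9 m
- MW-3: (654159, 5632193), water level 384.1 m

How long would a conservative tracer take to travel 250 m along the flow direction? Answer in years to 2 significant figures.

With h = a·x + b·y + c and MW-1 as origin, the differences give:
  (-60)·a + (-95)·b = -0.2
  (-200)·a + 300·b = -1.0
Eliminate b (×300 and ×(-95), subtract): -37000·a = -155.00 → a = ∂h/∂x = +0.004189
Back-substitute: b = ∂h/∂y = -0.0005405.
|∇h| = √(0.004189² + -0.0005405²) = 0.004224
Seepage velocity v = K·i/n = 12.0 × 0.004224 / 0.28 = 0.181 m/day.
t = 250 / 0.181 = 1381 days = 3.78 years.

3.8 years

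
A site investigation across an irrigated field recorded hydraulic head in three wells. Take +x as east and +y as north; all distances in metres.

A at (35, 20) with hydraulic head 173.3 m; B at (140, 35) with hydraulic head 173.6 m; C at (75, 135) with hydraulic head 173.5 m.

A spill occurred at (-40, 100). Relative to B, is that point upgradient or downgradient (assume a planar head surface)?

downgradient

Taking A as reference: B−A = (105, 15, +0.3); C−A = (40, 115, +0.2).
Determinant of the coordinate differences = 105·115 − 40·15 = 11475.
∂h/∂x = [(+0.3)·115 − (+0.2)·15] / 11475 = +0.002745
∂h/∂y = [105·(+0.2) − 40·(+0.3)] / 11475 = +0.0007843
Head at (-40, 100) = 173.3 + (+0.002745)·(-75) + (+0.0007843)·(80) = 173.16 m.
That is lower than the 173.6 m at B, so the point is downgradient.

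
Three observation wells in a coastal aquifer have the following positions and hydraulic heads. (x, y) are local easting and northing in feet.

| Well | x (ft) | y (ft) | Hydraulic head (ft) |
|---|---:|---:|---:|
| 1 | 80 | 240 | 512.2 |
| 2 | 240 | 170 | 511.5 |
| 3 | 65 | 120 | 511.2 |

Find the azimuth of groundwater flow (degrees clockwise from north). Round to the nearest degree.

Differences from 1: to 2 (Δx, Δy, Δh) = (160, -70, -0.7); to 3 = (-15, -120, -1.0).
Solve a·Δx + b·Δy = Δh: det = 160·(-120) − (-15)·(-70) = -20250.
∂h/∂x = [(-0.7)·(-120) − (-1.0)·(-70)] / -20250 = -0.0006914
∂h/∂y = [160·(-1.0) − (-15)·(-0.7)] / -20250 = +0.008420
Flow direction (−∇h) has components (+0.0006914 E, -0.008420 N).
Azimuth = atan2(E, N) = atan2(+0.0006914, -0.008420) = 175.3° ≈ 175°.

175°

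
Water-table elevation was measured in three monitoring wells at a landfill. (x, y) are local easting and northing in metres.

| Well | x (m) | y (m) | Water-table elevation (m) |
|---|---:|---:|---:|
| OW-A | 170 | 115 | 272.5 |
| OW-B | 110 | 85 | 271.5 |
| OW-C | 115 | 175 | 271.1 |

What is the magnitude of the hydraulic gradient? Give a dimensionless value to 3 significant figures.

With h = a·x + b·y + c and OW-A as origin, the differences give:
  (-60)·a + (-30)·b = -1.0
  (-55)·a + 60·b = -1.4
Eliminate b (×60 and ×(-30), subtract): -5250·a = -102.00 → a = ∂h/∂x = +0.01943
Back-substitute: b = ∂h/∂y = -0.005524.
|∇h| = √(0.01943² + -0.005524²) = 0.0202

0.0202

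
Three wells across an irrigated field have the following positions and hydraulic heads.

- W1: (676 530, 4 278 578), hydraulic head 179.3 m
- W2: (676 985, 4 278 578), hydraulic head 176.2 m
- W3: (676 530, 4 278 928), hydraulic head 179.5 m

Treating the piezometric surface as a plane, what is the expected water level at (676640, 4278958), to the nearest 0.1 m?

∂h/∂x = (176.2 − 179.3) / (676985 − 676530) = -0.006813
∂h/∂y = (179.5 − 179.3) / (4278928 − 4278578) = +0.0005714
h(676640, 4278958) = 179.3 + (-0.006813)·(110) + (+0.0005714)·(380) = 179.3 -0.749 +0.217 = 178.768 m.

178.8 m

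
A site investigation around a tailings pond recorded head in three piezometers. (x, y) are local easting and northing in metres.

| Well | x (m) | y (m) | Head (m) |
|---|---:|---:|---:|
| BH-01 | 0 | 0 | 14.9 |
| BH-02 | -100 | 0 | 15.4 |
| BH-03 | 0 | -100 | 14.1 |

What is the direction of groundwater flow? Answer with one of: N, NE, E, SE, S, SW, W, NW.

∂h/∂x = (15.4 − 14.9) / (-100 − 0) = -0.005000
∂h/∂y = (14.1 − 14.9) / (-100 − 0) = +0.008000
Flow = −∇h = (+0.005000 east, -0.008000 north), which points southeast.

SE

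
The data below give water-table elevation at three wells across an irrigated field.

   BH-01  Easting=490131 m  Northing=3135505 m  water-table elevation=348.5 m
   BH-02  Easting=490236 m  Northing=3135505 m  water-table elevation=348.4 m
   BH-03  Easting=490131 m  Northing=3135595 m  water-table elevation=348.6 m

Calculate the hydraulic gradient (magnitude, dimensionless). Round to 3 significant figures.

0.00146

∂h/∂x = (348.4 − 348.5) / (490236 − 490131) = -0.0009524
∂h/∂y = (348.6 − 348.5) / (3135595 − 3135505) = +0.001111
|∇h| = √(-0.0009524² + 0.001111²) = 0.001463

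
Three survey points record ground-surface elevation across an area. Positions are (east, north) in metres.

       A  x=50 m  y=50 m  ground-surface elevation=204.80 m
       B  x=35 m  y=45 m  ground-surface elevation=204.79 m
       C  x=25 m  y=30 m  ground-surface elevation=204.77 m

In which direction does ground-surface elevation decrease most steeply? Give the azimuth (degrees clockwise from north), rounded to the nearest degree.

194°

With z = a·x + b·y + c and A as origin, the differences give:
  (-15)·a + (-5)·b = -0.01
  (-25)·a + (-20)·b = -0.03
Eliminate b (×(-20) and ×(-5), subtract): 175·a = 0.050 → a = ∂z/∂x = +0.0002857
Back-substitute: b = ∂z/∂y = +0.001143.
Steepest decrease is along −∇f: components (-0.0002857 E, -0.001143 N).
Azimuth = atan2(-0.0002857, -0.001143) = 194.0° ≈ 194°.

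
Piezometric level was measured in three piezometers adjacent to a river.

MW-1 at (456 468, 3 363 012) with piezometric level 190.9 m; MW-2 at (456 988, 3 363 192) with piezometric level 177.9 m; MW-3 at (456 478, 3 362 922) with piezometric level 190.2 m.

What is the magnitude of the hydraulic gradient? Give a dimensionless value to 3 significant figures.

Taking MW-1 as reference: MW-2−MW-1 = (520, 180, -13.0); MW-3−MW-1 = (10, -90, -0.7).
Determinant of the coordinate differences = 520·(-90) − 10·180 = -48600.
∂h/∂x = [(-13.0)·(-90) − (-0.7)·180] / -48600 = -0.02667
∂h/∂y = [520·(-0.7) − 10·(-13.0)] / -48600 = +0.004815
|∇h| = √(-0.02667² + 0.004815²) = 0.0271

0.0271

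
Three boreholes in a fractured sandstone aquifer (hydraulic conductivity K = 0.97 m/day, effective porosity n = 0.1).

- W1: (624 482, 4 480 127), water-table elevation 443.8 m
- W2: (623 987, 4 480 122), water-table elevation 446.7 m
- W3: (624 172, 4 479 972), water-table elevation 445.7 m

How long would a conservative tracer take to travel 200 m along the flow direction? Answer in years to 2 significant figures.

With h = a·x + b·y + c and W1 as origin, the differences give:
  (-495)·a + (-5)·b = +2.9
  (-310)·a + (-155)·b = +1.9
Eliminate b (×(-155) and ×(-5), subtract): 75175·a = -440.00 → a = ∂h/∂x = -0.005853
Back-substitute: b = ∂h/∂y = -0.0005520.
|∇h| = √(-0.005853² + -0.0005520²) = 0.005879
Seepage velocity v = K·i/n = 0.97 × 0.005879 / 0.1 = 0.05703 m/day.
t = 200 / 0.05703 = 3507 days = 9.6 years.

9.6 years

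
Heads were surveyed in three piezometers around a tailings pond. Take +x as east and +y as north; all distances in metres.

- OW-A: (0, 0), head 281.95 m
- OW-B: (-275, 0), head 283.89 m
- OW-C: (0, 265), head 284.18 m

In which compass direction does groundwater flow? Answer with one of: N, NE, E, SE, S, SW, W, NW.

∂h/∂x = (283.89 − 281.95) / (-275 − 0) = -0.007055
∂h/∂y = (284.18 − 281.95) / (265 − 0) = +0.008415
Flow = −∇h = (+0.007055 east, -0.008415 north), which points southeast.

SE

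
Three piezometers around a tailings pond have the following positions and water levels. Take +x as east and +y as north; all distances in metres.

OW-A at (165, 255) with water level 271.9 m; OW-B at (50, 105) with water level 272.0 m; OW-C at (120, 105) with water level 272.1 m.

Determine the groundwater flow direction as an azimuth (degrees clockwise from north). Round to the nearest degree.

321°

Differences from OW-A: to OW-B (Δx, Δy, Δh) = (-115, -150, +0.1); to OW-C = (-45, -150, +0.2).
Determinant of the coordinate differences = (-115)·(-150) − (-45)·(-150) = 10500.
∂h/∂x = [(+0.1)·(-150) − (+0.2)·(-150)] / 10500 = +0.001429
∂h/∂y = [(-115)·(+0.2) − (-45)·(+0.1)] / 10500 = -0.001762
Flow direction (−∇h) has components (-0.001429 E, +0.001762 N).
Azimuth = atan2(E, N) = atan2(-0.001429, +0.001762) = 321.0° ≈ 321°.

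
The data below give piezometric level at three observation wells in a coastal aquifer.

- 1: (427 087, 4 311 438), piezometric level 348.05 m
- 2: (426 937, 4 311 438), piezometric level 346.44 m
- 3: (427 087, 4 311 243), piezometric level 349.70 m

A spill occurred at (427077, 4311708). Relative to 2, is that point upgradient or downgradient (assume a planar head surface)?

downgradient

∂h/∂x = (346.44 − 348.05) / (426937 − 427087) = +0.01073
∂h/∂y = (349.70 − 348.05) / (4311243 − 4311438) = -0.008462
Head at (427077, 4311708) = 348.05 + (+0.01073)·(-10) + (-0.008462)·(270) = 345.66 m.
That is lower than the 346.44 m at 2, so the point is downgradient.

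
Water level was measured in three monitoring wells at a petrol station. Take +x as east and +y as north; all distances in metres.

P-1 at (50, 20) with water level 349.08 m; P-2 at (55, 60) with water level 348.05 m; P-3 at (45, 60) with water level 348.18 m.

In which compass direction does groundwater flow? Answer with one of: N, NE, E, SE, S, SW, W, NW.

NE

Taking P-1 as reference: P-2−P-1 = (5, 40, -1.03); P-3−P-1 = (-5, 40, -0.90).
Solve a·Δx + b·Δy = Δh: det = 5·40 − (-5)·40 = 400.
∂h/∂x = [(-1.03)·40 − (-0.90)·40] / 400 = -0.01300
∂h/∂y = [5·(-0.90) − (-5)·(-1.03)] / 400 = -0.02412
Flow = −∇h = (+0.01300 east, +0.02412 north), which points northeast.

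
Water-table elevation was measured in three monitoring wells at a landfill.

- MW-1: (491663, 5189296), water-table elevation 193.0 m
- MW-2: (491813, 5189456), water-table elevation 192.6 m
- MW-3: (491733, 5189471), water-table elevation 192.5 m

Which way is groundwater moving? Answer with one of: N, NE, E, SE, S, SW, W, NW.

N

Taking MW-1 as reference: MW-2−MW-1 = (150, 160, -0.4); MW-3−MW-1 = (70, 175, -0.5).
Solve a·Δx + b·Δy = Δh: det = 150·175 − 70·160 = 15050.
∂h/∂x = [(-0.4)·175 − (-0.5)·160] / 15050 = +0.0006645
∂h/∂y = [150·(-0.5) − 70·(-0.4)] / 15050 = -0.003123
Flow = −∇h = (-0.0006645 east, +0.003123 north), which points north.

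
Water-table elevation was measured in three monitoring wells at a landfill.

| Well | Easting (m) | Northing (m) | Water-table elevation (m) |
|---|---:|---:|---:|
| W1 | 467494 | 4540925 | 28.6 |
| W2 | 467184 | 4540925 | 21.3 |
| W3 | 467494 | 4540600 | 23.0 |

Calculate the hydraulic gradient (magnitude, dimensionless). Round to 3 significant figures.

∂h/∂x = (21.3 − 28.6) / (467184 − 467494) = +0.02355
∂h/∂y = (23.0 − 28.6) / (4540600 − 4540925) = +0.01723
|∇h| = √(0.02355² + 0.01723²) = 0.02918

0.0292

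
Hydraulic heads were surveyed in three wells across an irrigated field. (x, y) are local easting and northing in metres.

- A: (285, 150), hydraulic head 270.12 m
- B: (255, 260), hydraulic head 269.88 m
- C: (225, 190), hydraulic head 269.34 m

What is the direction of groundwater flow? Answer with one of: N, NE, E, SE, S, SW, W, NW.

W

Differences from A: to B (Δx, Δy, Δh) = (-30, 110, -0.24); to C = (-60, 40, -0.78).
Determinant of the coordinate differences = (-30)·40 − (-60)·110 = 5400.
∂h/∂x = [(-0.24)·40 − (-0.78)·110] / 5400 = +0.01411
∂h/∂y = [(-30)·(-0.78) − (-60)·(-0.24)] / 5400 = +0.001667
Flow = −∇h = (-0.01411 east, -0.001667 north), which points west.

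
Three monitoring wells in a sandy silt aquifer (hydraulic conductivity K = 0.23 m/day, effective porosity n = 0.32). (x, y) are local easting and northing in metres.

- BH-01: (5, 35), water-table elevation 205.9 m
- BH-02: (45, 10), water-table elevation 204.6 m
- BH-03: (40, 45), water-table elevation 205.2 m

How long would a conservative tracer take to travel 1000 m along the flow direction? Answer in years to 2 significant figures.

With h = a·x + b·y + c and BH-01 as origin, the differences give:
  40·a + (-25)·b = -1.3
  35·a + 10·b = -0.7
Eliminate b (×10 and ×(-25), subtract): 1275·a = -30.50 → a = ∂h/∂x = -0.02392
Back-substitute: b = ∂h/∂y = +0.01373.
|∇h| = √(-0.02392² + 0.01373²) = 0.02758
Seepage velocity v = K·i/n = 0.23 × 0.02758 / 0.32 = 0.01982 m/day.
t = 1000 / 0.01982 = 5.045e+04 days = 138 years.

140 years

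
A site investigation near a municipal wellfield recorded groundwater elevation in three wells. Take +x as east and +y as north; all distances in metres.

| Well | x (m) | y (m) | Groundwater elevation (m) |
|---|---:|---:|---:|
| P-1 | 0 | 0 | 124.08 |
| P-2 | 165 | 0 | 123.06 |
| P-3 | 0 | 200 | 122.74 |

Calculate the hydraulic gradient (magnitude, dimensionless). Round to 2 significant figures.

∂h/∂x = (123.06 − 124.08) / (165 − 0) = -0.006182
∂h/∂y = (122.74 − 124.08) / (200 − 0) = -0.006700
|∇h| = √(-0.006182² + -0.006700²) = 0.009116

0.0091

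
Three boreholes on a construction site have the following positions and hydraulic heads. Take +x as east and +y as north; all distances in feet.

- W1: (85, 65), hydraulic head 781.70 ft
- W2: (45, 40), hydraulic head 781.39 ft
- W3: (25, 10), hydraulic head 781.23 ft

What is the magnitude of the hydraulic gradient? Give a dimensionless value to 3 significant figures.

0.00758

Differences from W1: to W2 (Δx, Δy, Δh) = (-40, -25, -0.31); to W3 = (-60, -55, -0.47).
Solve a·Δx + b·Δy = Δh: det = (-40)·(-55) − (-60)·(-25) = 700.
∂h/∂x = [(-0.31)·(-55) − (-0.47)·(-25)] / 700 = +0.007571
∂h/∂y = [(-40)·(-0.47) − (-60)·(-0.31)] / 700 = +0.0002857
|∇h| = √(0.007571² + 0.0002857²) = 0.007576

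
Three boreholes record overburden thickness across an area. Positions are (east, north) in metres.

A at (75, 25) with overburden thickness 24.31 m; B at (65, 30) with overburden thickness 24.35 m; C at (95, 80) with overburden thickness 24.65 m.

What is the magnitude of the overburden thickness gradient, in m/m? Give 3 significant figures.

0.00651 m/m

Differences from A: to B (Δx, Δy, Δh) = (-10, 5, +0.04); to C = (20, 55, +0.34).
Solve a·Δx + b·Δy = Δd: det = (-10)·55 − 20·5 = -650.
∂d/∂x = [(+0.04)·55 − (+0.34)·5] / -650 = -0.0007692
∂d/∂y = [(-10)·(+0.34) − 20·(+0.04)] / -650 = +0.006462
|∇f| = √(-0.0007692² + 0.006462²) = 0.006508 m/m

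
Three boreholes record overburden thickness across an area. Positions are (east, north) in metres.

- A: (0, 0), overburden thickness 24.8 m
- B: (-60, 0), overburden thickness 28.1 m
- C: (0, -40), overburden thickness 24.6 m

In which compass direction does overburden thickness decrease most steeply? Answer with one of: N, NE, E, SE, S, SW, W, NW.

E

∂d/∂x = (28.1 − 24.8) / (-60 − 0) = -0.05500
∂d/∂y = (24.6 − 24.8) / (-40 − 0) = +0.005000
Steepest decrease is along −∇f = (+0.05500 E, -0.005000 N) → east.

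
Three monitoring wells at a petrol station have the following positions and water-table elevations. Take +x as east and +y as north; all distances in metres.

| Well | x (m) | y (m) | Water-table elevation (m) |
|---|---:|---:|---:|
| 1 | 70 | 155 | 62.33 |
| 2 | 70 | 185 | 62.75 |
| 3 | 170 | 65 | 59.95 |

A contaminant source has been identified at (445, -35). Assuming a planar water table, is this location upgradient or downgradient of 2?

Three-point gradient (reference 1): Δ to 2 = (0, 30, +0.42), Δ to 3 = (100, -90, -2.38).
∂h/∂x = -0.01120, ∂h/∂y = +0.01400 (det = -3000).
Head at (445, -35) = 62.33 + (-0.01120)·(375) + (+0.01400)·(-190) = 55.47 m.
That is lower than the 62.75 m at 2, so the point is downgradient.

downgradient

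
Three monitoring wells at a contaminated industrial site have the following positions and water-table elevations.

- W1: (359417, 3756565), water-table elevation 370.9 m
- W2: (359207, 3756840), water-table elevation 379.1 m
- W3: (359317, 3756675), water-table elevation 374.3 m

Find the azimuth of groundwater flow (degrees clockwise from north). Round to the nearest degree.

163°

With h = a·x + b·y + c and W1 as origin, the differences give:
  (-210)·a + 275·b = +8.2
  (-100)·a + 110·b = +3.4
Eliminate b (×110 and ×275, subtract): 4400·a = -33.00 → a = ∂h/∂x = -0.007500
Back-substitute: b = ∂h/∂y = +0.02409.
Flow direction (−∇h) has components (+0.007500 E, -0.02409 N).
Azimuth = atan2(E, N) = atan2(+0.007500, -0.02409) = 162.7° ≈ 163°.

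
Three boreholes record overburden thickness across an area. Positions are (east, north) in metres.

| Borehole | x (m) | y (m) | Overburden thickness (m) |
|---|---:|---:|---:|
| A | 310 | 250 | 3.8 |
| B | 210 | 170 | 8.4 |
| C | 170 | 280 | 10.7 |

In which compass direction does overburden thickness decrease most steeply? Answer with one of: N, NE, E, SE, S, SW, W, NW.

E

Taking A as reference: B−A = (-100, -80, +4.6); C−A = (-140, 30, +6.9).
Solve a·Δx + b·Δy = Δd: det = (-100)·30 − (-140)·(-80) = -14200.
∂d/∂x = [(+4.6)·30 − (+6.9)·(-80)] / -14200 = -0.04859
∂d/∂y = [(-100)·(+6.9) − (-140)·(+4.6)] / -14200 = +0.003239
Steepest decrease is along −∇f = (+0.04859 E, -0.003239 N) → east.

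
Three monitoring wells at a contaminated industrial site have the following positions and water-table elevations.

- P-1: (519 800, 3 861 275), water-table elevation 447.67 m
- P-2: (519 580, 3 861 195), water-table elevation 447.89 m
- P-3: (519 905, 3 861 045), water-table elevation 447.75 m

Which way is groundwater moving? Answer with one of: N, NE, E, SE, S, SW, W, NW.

Three-point gradient (reference P-1): Δ to P-2 = (-220, -80, +0.22), Δ to P-3 = (105, -230, +0.08).
∂h/∂x = -0.0007492, ∂h/∂y = -0.0006898 (det = 59000).
Flow = −∇h = (+0.0007492 east, +0.0006898 north), which points northeast.

NE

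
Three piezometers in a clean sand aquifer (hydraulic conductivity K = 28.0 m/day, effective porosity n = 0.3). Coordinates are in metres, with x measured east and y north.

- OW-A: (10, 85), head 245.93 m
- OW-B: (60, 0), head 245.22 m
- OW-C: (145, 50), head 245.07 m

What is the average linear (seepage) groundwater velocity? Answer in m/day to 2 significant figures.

0.69 m/day

Differences from OW-A: to OW-B (Δx, Δy, Δh) = (50, -85, -0.71); to OW-C = (135, -35, -0.86).
Solve a·Δx + b·Δy = Δh: det = 50·(-35) − 135·(-85) = 9725.
∂h/∂x = [(-0.71)·(-35) − (-0.86)·(-85)] / 9725 = -0.004961
∂h/∂y = [50·(-0.86) − 135·(-0.71)] / 9725 = +0.005434
|∇h| = √(-0.004961² + 0.005434²) = 0.007358
Seepage velocity v = K·i/n = 28.0 × 0.007358 / 0.3 = 0.6867 m/day.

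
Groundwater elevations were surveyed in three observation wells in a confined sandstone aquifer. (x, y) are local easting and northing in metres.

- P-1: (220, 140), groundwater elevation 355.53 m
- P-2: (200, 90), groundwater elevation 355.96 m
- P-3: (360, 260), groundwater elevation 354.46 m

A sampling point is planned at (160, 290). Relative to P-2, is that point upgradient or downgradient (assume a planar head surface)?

Taking P-1 as reference: P-2−P-1 = (-20, -50, +0.43); P-3−P-1 = (140, 120, -1.07).
Determinant of the coordinate differences = (-20)·120 − 140·(-50) = 4600.
∂h/∂x = [(+0.43)·120 − (-1.07)·(-50)] / 4600 = -0.0004130
∂h/∂y = [(-20)·(-1.07) − 140·(+0.43)] / 4600 = -0.008435
Head at (160, 290) = 355.53 + (-0.0004130)·(-60) + (-0.008435)·(150) = 354.29 m.
That is lower than the 355.96 m at P-2, so the point is downgradient.

downgradient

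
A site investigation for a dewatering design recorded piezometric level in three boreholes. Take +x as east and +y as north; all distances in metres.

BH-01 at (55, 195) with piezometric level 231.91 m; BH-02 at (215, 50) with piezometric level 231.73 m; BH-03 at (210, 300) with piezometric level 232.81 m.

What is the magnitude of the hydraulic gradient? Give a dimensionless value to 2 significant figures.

0.0052

With h = a·x + b·y + c and BH-01 as origin, the differences give:
  160·a + (-145)·b = -0.18
  155·a + 105·b = +0.90
Eliminate b (×105 and ×(-145), subtract): 39275·a = 111.600 → a = ∂h/∂x = +0.002842
Back-substitute: b = ∂h/∂y = +0.004377.
|∇h| = √(0.002842² + 0.004377²) = 0.005219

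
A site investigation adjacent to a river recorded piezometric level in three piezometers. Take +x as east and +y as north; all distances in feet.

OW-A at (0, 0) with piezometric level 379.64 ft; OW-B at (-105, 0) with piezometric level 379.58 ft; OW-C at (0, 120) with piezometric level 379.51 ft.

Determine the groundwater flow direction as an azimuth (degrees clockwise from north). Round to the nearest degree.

∂h/∂x = (379.58 − 379.64) / (-105 − 0) = +0.0005714
∂h/∂y = (379.51 − 379.64) / (120 − 0) = -0.001083
Flow direction (−∇h) has components (-0.0005714 E, +0.001083 N).
Azimuth = atan2(E, N) = atan2(-0.0005714, +0.001083) = 332.2° ≈ 332°.

332°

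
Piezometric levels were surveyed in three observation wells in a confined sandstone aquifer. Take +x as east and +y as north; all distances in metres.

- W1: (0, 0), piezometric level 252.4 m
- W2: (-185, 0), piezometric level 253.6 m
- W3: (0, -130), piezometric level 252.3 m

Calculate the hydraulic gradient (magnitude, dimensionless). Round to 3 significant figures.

0.00653

∂h/∂x = (253.6 − 252.4) / (-185 − 0) = -0.006486
∂h/∂y = (252.3 − 252.4) / (-130 − 0) = +0.0007692
|∇h| = √(-0.006486² + 0.0007692²) = 0.006531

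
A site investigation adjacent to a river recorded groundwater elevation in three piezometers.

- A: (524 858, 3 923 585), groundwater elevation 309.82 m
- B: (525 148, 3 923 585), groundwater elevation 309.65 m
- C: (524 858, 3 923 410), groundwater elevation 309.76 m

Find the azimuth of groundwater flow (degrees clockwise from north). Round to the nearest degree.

120°

∂h/∂x = (309.65 − 309.82) / (525148 − 524858) = -0.0005862
∂h/∂y = (309.76 − 309.82) / (3923410 − 3923585) = +0.0003429
Flow direction (−∇h) has components (+0.0005862 E, -0.0003429 N).
Azimuth = atan2(E, N) = atan2(+0.0005862, -0.0003429) = 120.3° ≈ 120°.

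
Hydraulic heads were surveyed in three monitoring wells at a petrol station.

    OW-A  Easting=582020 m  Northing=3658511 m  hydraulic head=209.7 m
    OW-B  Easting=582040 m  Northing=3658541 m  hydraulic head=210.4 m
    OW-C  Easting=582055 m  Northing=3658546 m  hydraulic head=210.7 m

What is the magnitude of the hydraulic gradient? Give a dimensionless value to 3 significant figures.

0.0203

Taking OW-A as reference: OW-B−OW-A = (20, 30, +0.7); OW-C−OW-A = (35, 35, +1.0).
Solve a·Δx + b·Δy = Δh: det = 20·35 − 35·30 = -350.
∂h/∂x = [(+0.7)·35 − (+1.0)·30] / -350 = +0.01571
∂h/∂y = [20·(+1.0) − 35·(+0.7)] / -350 = +0.01286
|∇h| = √(0.01571² + 0.01286²) = 0.0203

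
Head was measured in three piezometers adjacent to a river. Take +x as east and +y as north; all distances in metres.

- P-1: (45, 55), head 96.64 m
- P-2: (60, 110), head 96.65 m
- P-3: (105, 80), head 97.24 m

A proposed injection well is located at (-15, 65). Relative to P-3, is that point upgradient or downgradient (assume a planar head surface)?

downgradient

With h = a·x + b·y + c and P-1 as origin, the differences give:
  15·a + 55·b = +0.01
  60·a + 25·b = +0.60
Eliminate b (×25 and ×55, subtract): -2925·a = -32.750 → a = ∂h/∂x = +0.01120
Back-substitute: b = ∂h/∂y = -0.002872.
Head at (-15, 65) = 96.64 + (+0.01120)·(-60) + (-0.002872)·(10) = 95.94 m.
That is lower than the 97.24 m at P-3, so the point is downgradient.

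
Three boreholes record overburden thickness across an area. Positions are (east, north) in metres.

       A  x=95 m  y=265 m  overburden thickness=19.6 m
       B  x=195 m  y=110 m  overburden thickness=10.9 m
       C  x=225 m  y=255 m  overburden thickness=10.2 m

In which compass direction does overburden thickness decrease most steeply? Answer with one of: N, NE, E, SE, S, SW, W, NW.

Differences from A: to B (Δx, Δy, Δh) = (100, -155, -8.7); to C = (130, -10, -9.4).
Solve a·Δx + b·Δy = Δd: det = 100·(-10) − 130·(-155) = 19150.
∂d/∂x = [(-8.7)·(-10) − (-9.4)·(-155)] / 19150 = -0.07154
∂d/∂y = [100·(-9.4) − 130·(-8.7)] / 19150 = +0.009974
Steepest decrease is along −∇f = (+0.07154 E, -0.009974 N) → east.

E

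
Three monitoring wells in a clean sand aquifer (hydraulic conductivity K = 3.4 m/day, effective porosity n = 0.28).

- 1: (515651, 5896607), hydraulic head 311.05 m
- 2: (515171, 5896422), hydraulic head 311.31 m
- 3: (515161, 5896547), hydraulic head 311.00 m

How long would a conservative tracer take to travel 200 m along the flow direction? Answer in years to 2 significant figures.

18 years

Taking 1 as reference: 2−1 = (-480, -185, +0.26); 3−1 = (-490, -60, -0.05).
Solve a·Δx + b·Δy = Δh: det = (-480)·(-60) − (-490)·(-185) = -61850.
∂h/∂x = [(+0.26)·(-60) − (-0.05)·(-185)] / -61850 = +0.0004018
∂h/∂y = [(-480)·(-0.05) − (-490)·(+0.26)] / -61850 = -0.002448
|∇h| = √(0.0004018² + -0.002448²) = 0.002481
Seepage velocity v = K·i/n = 3.4 × 0.002481 / 0.28 = 0.03013 m/day.
t = 200 / 0.03013 = 6638 days = 18.2 years.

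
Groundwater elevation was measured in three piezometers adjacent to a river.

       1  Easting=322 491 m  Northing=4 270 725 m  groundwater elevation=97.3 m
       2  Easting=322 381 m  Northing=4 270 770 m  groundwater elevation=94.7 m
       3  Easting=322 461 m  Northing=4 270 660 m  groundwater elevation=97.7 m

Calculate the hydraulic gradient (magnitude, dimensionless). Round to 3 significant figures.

Differences from 1: to 2 (Δx, Δy, Δh) = (-110, 45, -2.6); to 3 = (-30, -65, +0.4).
Solve a·Δx + b·Δy = Δh: det = (-110)·(-65) − (-30)·45 = 8500.
∂h/∂x = [(-2.6)·(-65) − (+0.4)·45] / 8500 = +0.01776
∂h/∂y = [(-110)·(+0.4) − (-30)·(-2.6)] / 8500 = -0.01435
|∇h| = √(0.01776² + -0.01435²) = 0.02283

0.0228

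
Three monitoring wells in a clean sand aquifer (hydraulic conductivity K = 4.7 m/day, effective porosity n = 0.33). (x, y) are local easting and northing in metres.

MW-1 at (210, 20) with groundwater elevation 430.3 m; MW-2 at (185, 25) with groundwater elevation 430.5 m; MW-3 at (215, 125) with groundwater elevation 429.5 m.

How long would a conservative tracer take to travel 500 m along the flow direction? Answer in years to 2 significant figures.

8.1 years

With h = a·x + b·y + c and MW-1 as origin, the differences give:
  (-25)·a + 5·b = +0.2
  5·a + 105·b = -0.8
Eliminate b (×105 and ×5, subtract): -2650·a = 25.00 → a = ∂h/∂x = -0.009434
Back-substitute: b = ∂h/∂y = -0.007170.
|∇h| = √(-0.009434² + -0.007170²) = 0.01185
Seepage velocity v = K·i/n = 4.7 × 0.01185 / 0.33 = 0.1688 m/day.
t = 500 / 0.1688 = 2962 days = 8.11 years.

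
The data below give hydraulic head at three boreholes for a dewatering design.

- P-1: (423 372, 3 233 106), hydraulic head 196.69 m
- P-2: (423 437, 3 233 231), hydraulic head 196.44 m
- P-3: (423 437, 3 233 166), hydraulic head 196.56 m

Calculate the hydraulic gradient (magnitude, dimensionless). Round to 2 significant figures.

0.0019

Taking P-1 as reference: P-2−P-1 = (65, 125, -0.25); P-3−P-1 = (65, 60, -0.13).
Solve a·Δx + b·Δy = Δh: det = 65·60 − 65·125 = -4225.
∂h/∂x = [(-0.25)·60 − (-0.13)·125] / -4225 = -0.0002959
∂h/∂y = [65·(-0.13) − 65·(-0.25)] / -4225 = -0.001846
|∇h| = √(-0.0002959² + -0.001846²) = 0.00187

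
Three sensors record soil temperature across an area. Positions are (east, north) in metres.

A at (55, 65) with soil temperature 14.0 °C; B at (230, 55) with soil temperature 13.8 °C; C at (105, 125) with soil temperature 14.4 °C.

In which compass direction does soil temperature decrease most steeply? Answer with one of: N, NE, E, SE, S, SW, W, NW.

S

With T = a·x + b·y + c and A as origin, the differences give:
  175·a + (-10)·b = -0.2
  50·a + 60·b = +0.4
Eliminate b (×60 and ×(-10), subtract): 11000·a = -8.00 → a = ∂T/∂x = -0.0007273
Back-substitute: b = ∂T/∂y = +0.007273.
Steepest decrease is along −∇f = (+0.0007273 E, -0.007273 N) → south.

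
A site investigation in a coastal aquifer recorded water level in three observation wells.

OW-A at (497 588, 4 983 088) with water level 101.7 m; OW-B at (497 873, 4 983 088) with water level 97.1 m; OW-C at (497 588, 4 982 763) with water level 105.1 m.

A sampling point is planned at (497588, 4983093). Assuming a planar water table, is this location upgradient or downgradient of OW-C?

downgradient

∂h/∂x = (97.1 − 101.7) / (497873 − 497588) = -0.01614
∂h/∂y = (105.1 − 101.7) / (4982763 − 4983088) = -0.01046
Head at (497588, 4983093) = 101.7 + (-0.01614)·(0) + (-0.01046)·(5) = 101.65 m.
That is lower than the 105.1 m at OW-C, so the point is downgradient.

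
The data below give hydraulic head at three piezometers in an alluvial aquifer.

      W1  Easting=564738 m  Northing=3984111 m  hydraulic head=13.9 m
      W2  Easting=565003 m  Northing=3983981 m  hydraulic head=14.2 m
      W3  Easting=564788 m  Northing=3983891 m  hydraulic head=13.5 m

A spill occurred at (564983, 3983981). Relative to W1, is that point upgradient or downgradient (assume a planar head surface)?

upgradient

Taking W1 as reference: W2−W1 = (265, -130, +0.3); W3−W1 = (50, -220, -0.4).
Solve a·Δx + b·Δy = Δh: det = 265·(-220) − 50·(-130) = -51800.
∂h/∂x = [(+0.3)·(-220) − (-0.4)·(-130)] / -51800 = +0.002278
∂h/∂y = [265·(-0.4) − 50·(+0.3)] / -51800 = +0.002336
Head at (564983, 3983981) = 13.9 + (+0.002278)·(245) + (+0.002336)·(-130) = 14.15 m.
That is higher than the 13.9 m at W1, so the point is upgradient.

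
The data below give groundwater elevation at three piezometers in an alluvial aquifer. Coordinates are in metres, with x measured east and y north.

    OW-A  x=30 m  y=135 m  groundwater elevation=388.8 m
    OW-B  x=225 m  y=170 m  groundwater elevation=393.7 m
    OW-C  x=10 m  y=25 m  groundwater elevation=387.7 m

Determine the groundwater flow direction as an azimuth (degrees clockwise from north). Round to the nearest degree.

257°

Taking OW-A as reference: OW-B−OW-A = (195, 35, +4.9); OW-C−OW-A = (-20, -110, -1.1).
Solve a·Δx + b·Δy = Δh: det = 195·(-110) − (-20)·35 = -20750.
∂h/∂x = [(+4.9)·(-110) − (-1.1)·35] / -20750 = +0.02412
∂h/∂y = [195·(-1.1) − (-20)·(+4.9)] / -20750 = +0.005614
Flow direction (−∇h) has components (-0.02412 E, -0.005614 N).
Azimuth = atan2(E, N) = atan2(-0.02412, -0.005614) = 256.9° ≈ 257°.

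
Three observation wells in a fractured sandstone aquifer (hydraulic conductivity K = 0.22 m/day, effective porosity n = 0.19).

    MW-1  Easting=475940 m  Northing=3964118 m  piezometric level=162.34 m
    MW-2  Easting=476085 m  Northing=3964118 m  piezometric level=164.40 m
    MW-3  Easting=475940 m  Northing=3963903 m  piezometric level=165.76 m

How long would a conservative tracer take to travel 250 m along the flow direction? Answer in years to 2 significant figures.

∂h/∂x = (164.40 − 162.34) / (476085 − 475940) = +0.01421
∂h/∂y = (165.76 − 162.34) / (3963903 − 3964118) = -0.01591
|∇h| = √(0.01421² + -0.01591²) = 0.02133
Seepage velocity v = K·i/n = 0.22 × 0.02133 / 0.19 = 0.0247 m/day.
t = 250 / 0.0247 = 1.012e+04 days = 27.7 years.

28 years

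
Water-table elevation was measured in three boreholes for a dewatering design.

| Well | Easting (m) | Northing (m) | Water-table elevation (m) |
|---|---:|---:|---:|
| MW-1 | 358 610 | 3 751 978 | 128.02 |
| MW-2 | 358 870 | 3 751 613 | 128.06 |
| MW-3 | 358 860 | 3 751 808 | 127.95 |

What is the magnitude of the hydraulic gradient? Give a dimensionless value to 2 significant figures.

0.00091

Three-point gradient (reference MW-1): Δ to MW-2 = (260, -365, +0.04), Δ to MW-3 = (250, -170, -0.07).
∂h/∂x = -0.0006876, ∂h/∂y = -0.0005994 (det = 47050).
|∇h| = √(-0.0006876² + -0.0005994²) = 0.0009122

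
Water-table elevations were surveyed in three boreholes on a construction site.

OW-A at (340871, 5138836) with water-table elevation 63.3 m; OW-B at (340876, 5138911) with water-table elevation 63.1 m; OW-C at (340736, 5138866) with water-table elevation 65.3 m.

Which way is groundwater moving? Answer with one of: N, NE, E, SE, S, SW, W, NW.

Three-point gradient (reference OW-A): Δ to OW-B = (5, 75, -0.2), Δ to OW-C = (-135, 30, +2.0).
∂h/∂x = -0.01518, ∂h/∂y = -0.001655 (det = 10275).
Flow = −∇h = (+0.01518 east, +0.001655 north), which points east.

E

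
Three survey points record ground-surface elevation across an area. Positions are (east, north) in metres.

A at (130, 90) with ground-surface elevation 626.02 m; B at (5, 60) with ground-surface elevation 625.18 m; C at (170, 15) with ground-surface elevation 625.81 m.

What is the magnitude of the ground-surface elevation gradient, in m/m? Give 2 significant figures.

0.0078 m/m

Differences from A: to B (Δx, Δy, Δh) = (-125, -30, -0.84); to C = (40, -75, -0.21).
Determinant of the coordinate differences = (-125)·(-75) − 40·(-30) = 10575.
∂z/∂x = [(-0.84)·(-75) − (-0.21)·(-30)] / 10575 = +0.005362
∂z/∂y = [(-125)·(-0.21) − 40·(-0.84)] / 10575 = +0.005660
|∇f| = √(0.005362² + 0.005660²) = 0.007797 m/m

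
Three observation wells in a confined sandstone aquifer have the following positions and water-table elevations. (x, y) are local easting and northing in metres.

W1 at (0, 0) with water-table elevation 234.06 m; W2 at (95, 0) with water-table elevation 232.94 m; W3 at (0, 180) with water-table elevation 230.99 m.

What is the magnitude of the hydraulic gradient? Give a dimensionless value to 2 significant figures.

∂h/∂x = (232.94 − 234.06) / (95 − 0) = -0.01179
∂h/∂y = (230.99 − 234.06) / (180 − 0) = -0.01706
|∇h| = √(-0.01179² + -0.01706²) = 0.02074

0.021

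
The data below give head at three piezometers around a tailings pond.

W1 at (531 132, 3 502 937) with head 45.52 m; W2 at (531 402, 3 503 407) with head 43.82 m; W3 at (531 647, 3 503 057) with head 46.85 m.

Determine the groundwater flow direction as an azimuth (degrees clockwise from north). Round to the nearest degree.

326°

Taking W1 as reference: W2−W1 = (270, 470, -1.70); W3−W1 = (515, 120, +1.33).
Solve a·Δx + b·Δy = Δh: det = 270·120 − 515·470 = -209650.
∂h/∂x = [(-1.70)·120 − (+1.33)·470] / -209650 = +0.003955
∂h/∂y = [270·(+1.33) − 515·(-1.70)] / -209650 = -0.005889
Flow direction (−∇h) has components (-0.003955 E, +0.005889 N).
Azimuth = atan2(E, N) = atan2(-0.003955, +0.005889) = 326.1° ≈ 326°.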